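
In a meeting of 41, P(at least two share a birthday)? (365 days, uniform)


P(all different) = Π(365-i)/365 for i=0..40
= 0.096848
P(match) = 1 - 0.096848 = 0.903152

P ≈ 0.9032 ≈ 90.32%


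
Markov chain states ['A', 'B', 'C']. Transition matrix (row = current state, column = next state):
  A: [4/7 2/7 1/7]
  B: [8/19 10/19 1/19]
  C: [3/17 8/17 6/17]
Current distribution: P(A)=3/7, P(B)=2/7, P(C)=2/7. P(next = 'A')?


P(next=A) = Σᵢ P(now=i)×P(i→A)
= 3/7×4/7 + 2/7×8/19 + 2/7×3/17
= 12/49 + 16/133 + 6/119 = 6578/15827

P = 6578/15827 ≈ 0.4156


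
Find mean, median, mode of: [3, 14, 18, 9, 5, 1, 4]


Sorted: [1, 3, 4, 5, 9, 14, 18]
Mean = 54/7
Median = 5
Freq: {3: 1, 14: 1, 18: 1, 9: 1, 5: 1, 1: 1, 4: 1}
Mode: No mode

Mean=54/7, Median=5, Mode=No mode


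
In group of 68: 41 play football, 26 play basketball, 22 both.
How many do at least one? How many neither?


|A∪B| = 41+26-22 = 45
Neither = 68-45 = 23

At least one: 45; Neither: 23


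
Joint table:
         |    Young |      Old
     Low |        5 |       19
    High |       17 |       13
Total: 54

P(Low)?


P(Low) = (5+19)/54 = 24/54 = 4/9

P(Low) = 4/9 ≈ 44.44%


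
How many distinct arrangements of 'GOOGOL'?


Letters: 6, freq: {'G': 2, 'O': 3, 'L': 1}
6!/(2!×3!×1!) = 720/12 = 60

60


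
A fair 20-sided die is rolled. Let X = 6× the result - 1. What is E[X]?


E[die] = (1+20)/2 = 21/2
E[X] = 6×21/2 - 1 = 62

E[X] = 62


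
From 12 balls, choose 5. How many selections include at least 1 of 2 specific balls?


Complement: C(12,5) - C(10,5) = 792 - 252 = 540

540


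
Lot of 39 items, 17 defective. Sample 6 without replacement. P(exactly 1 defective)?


Hypergeometric: C(17,1)×C(22,5)/C(39,6)
= 17×26334/3262623 = 66/481

P(X=1) = 66/481 ≈ 13.72%


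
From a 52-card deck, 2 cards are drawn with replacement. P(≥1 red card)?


P(not a red card) = 26/52 = 1/2
P(none in 2 draws) = (1/2)^2 = 1/4
P(≥1 red card) = 1 - 1/4 = 3/4

P = 3/4 ≈ 75.00%


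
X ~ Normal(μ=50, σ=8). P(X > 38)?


z = (38-50)/8 = -1.5
P(X > 38) = 1 - P(Z ≤ -1.5) = 1 - 0.0668 = 0.9332

P(X > 38) ≈ 0.9332


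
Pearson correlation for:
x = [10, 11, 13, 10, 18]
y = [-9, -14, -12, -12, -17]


n=5, Σx=62, Σy=-64, Σxy=-826, Σx²=814, Σy²=854
r = (5×(-826) - 62×(-64))/√((5×814 - 62²)(5×854 - (-64)²))
= -162/√(226×174) = -162/√39324 ≈ -162/198.3028 ≈ -0.8169

r ≈ -0.8169


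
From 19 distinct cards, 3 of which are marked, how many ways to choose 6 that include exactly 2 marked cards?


Choose 2 of the 3 marked cards and 4 of the other 16 cards:
C(3,2)×C(16,4) = 3×1820 = 5460

5460


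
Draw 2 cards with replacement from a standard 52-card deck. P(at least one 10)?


P(not a 10) = 48/52 = 12/13
P(none in 2 draws) = (12/13)^2 = 144/169
P(≥1 10) = 1 - 144/169 = 25/169

P = 25/169 ≈ 14.79%


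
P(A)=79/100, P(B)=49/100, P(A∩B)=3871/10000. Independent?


P(A)×P(B) = 3871/10000
P(A∩B) = 3871/10000
Equal ✓ → Independent

Yes, independent


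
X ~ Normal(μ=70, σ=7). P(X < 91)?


z = (91-70)/7 = 3.0
P(Z < 3.0) = 0.9987

P(X < 91) ≈ 0.9987


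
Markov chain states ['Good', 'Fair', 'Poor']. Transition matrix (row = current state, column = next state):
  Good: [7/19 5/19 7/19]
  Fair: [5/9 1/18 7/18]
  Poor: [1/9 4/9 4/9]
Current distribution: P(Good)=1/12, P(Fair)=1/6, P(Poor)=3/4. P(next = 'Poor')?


P(next=Poor) = Σᵢ P(now=i)×P(i→Poor)
= 1/12×7/19 + 1/6×7/18 + 3/4×4/9
= 7/228 + 7/108 + 1/3 = 220/513

P = 220/513 ≈ 0.4288


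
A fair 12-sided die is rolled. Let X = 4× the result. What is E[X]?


E[die] = (1+12)/2 = 13/2
E[X] = 4 × 13/2 = 26

E[X] = 26


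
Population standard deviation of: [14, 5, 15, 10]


Mean = 44/4 = 11
  (14-11)²=9
  (5-11)²=36
  (15-11)²=16
  (10-11)²=1
Σ(x-μ)² = 62
σ² = 62/4 = 31/2

σ = √(31/2) ≈ 3.9370


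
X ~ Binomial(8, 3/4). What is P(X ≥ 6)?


P(X ≥ 6) = Σ P(X=i) for i=6..8
P(X=6) = 5103/16384
P(X=7) = 2187/8192
P(X=8) = 6561/65536
Sum = 44469/65536

P(X ≥ 6) = 44469/65536 ≈ 67.85%


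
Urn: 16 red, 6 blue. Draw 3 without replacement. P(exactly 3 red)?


Hypergeometric: C(16,3)×C(6,0)/C(22,3)
= 560×1/1540 = 4/11

P(X=3) = 4/11 ≈ 36.36%


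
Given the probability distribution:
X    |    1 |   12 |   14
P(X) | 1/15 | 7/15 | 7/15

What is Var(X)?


E[X] = 61/5
E[X²] = 2381/15
Var(X) = E[X²] - (E[X])² = 2381/15 - 3721/25 = 742/75

Var(X) = 742/75 ≈ 9.8933


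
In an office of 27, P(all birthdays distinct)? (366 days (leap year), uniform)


P(all different) = Π(366-i)/366 for i=0..26
= (366/366)×(365/366)×...×(340/366)
= 0.374173

P ≈ 0.3742 ≈ 37.42%


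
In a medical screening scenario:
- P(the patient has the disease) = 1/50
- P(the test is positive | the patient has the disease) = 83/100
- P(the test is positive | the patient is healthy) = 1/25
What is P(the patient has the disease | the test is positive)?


Using Bayes' theorem:
P(A|B) = P(B|A)·P(A) / P(B)

P(the test is positive) = 83/100 × 1/50 + 1/25 × 49/50
= 83/5000 + 49/1250 = 279/5000

P(the patient has the disease|the test is positive) = (83/5000) / (279/5000) = 83/279

P(the patient has the disease|the test is positive) = 83/279 ≈ 29.75%


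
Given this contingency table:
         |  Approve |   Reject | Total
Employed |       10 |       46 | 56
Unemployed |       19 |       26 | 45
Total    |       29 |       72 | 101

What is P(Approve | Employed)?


P(Approve | Employed) = 10/(10+46) = 10/56 = 5/28

P(Approve|Employed) = 5/28 ≈ 17.86%


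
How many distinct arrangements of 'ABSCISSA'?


Letters: 8, freq: {'A': 2, 'B': 1, 'S': 3, 'C': 1, 'I': 1}
8!/(2!×1!×3!×1!×1!) = 40320/12 = 3360

3360


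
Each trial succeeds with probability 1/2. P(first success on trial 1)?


Geometric: P(X=1) = (1-p)^(k-1)×p = (1/2)^0×1/2 = 1/2

P(X=1) = 1/2 ≈ 50.00%


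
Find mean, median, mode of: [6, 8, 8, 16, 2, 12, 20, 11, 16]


Sorted: [2, 6, 8, 8, 11, 12, 16, 16, 20]
Mean = 99/9 = 11
Median = 11
Freq: {6: 1, 8: 2, 16: 2, 2: 1, 12: 1, 20: 1, 11: 1}
Mode: [8, 16]

Mean=11, Median=11, Mode=[8, 16]


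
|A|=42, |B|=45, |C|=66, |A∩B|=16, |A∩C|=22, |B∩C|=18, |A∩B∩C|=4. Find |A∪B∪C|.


|A∪B∪C| = 42+45+66-16-22-18+4 = 101

|A∪B∪C| = 101


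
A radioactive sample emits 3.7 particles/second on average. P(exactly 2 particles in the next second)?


Poisson(λ=3.7): P(X=2) = e^(-λ)×λ^k/k!
= e^(-3.7) × 3.7^2 / 2!
≈ 0.02472352647 × 13.69 / 2 ≈ 0.169233

P(X=2) ≈ 0.169233 ≈ 16.92%


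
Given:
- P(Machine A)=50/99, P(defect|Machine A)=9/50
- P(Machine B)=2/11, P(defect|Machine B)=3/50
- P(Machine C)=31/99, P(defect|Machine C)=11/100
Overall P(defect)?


P(B) = Σ P(B|Aᵢ)×P(Aᵢ)
  9/50×50/99 = 1/11
  3/50×2/11 = 3/275
  11/100×31/99 = 31/900
Sum = 1349/9900

P(defect) = 1349/9900 ≈ 13.63%


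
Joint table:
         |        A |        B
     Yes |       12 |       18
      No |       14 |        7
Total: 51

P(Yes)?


P(Yes) = (12+18)/51 = 30/51 = 10/17

P(Yes) = 10/17 ≈ 58.82%


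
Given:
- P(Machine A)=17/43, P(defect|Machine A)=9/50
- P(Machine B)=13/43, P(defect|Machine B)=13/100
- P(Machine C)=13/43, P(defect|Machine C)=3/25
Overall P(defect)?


P(B) = Σ P(B|Aᵢ)×P(Aᵢ)
  9/50×17/43 = 153/2150
  13/100×13/43 = 169/4300
  3/25×13/43 = 39/1075
Sum = 631/4300

P(defect) = 631/4300 ≈ 14.67%


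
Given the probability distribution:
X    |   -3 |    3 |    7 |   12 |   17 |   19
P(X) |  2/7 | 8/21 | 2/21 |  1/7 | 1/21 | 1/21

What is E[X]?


E[X] = Σ x·P(X=x)
= (-3)×(2/7) + (3)×(8/21) + (7)×(2/21) + (12)×(1/7) + (17)×(1/21) + (19)×(1/21)
= 92/21

E[X] = 92/21


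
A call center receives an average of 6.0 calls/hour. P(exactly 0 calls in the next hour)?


Poisson(λ=6.0): P(X=0) = e^(-λ)×λ^k/k!
= e^(-6.0) × 6.0^0 / 0!
≈ 0.002478752177 × 1 / 1 ≈ 0.002479

P(X=0) ≈ 0.002479 ≈ 0.25%


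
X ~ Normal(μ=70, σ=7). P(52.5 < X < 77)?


z₁=(52.5-70)/7=-2.5, z₂=(77-70)/7=1.0
P = Φ(1.0) - Φ(-2.5) = 0.841345 - 0.006210 = 0.835135 ≈ 0.8351

P(52.5 < X < 77) ≈ 0.8351


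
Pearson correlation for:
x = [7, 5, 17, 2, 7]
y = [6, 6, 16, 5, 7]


n=5, Σx=38, Σy=40, Σxy=403, Σx²=416, Σy²=402
r = (5×403 - 38×40)/√((5×416 - 38²)(5×402 - 40²))
= 495/√(636×410) = 495/√260760 ≈ 495/510.6466 ≈ 0.9694

r ≈ 0.9694


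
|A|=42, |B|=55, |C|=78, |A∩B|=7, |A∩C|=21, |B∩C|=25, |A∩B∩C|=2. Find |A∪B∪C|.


|A∪B∪C| = 42+55+78-7-21-25+2 = 124

|A∪B∪C| = 124


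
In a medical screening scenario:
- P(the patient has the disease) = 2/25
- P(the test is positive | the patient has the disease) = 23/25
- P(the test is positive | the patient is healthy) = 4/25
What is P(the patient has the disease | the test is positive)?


Using Bayes' theorem:
P(A|B) = P(B|A)·P(A) / P(B)

P(the test is positive) = 23/25 × 2/25 + 4/25 × 23/25
= 46/625 + 92/625 = 138/625

P(the patient has the disease|the test is positive) = (46/625) / (138/625) = 1/3

P(the patient has the disease|the test is positive) = 1/3 ≈ 33.33%


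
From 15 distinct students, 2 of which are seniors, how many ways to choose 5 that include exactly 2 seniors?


Choose 2 of the 2 seniors and 3 of the other 13 students:
C(2,2)×C(13,3) = 1×286 = 286

286


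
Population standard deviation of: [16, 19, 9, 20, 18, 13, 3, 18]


Mean = 116/8 = 29/2
  (16-29/2)²=9/4
  (19-29/2)²=81/4
  (9-29/2)²=121/4
  (20-29/2)²=121/4
  (18-29/2)²=49/4
  (13-29/2)²=9/4
  (3-29/2)²=529/4
  (18-29/2)²=49/4
Σ(x-μ)² = 242
σ² = 242/8 = 121/4

σ = √(121/4) ≈ 5.5000


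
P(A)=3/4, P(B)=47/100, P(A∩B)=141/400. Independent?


P(A)×P(B) = 141/400
P(A∩B) = 141/400
Equal ✓ → Independent

Yes, independent


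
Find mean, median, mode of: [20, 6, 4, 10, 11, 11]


Sorted: [4, 6, 10, 11, 11, 20]
Mean = 62/6 = 31/3
Median = 21/2
Freq: {20: 1, 6: 1, 4: 1, 10: 1, 11: 2}
Mode: [11]

Mean=31/3, Median=21/2, Mode=11


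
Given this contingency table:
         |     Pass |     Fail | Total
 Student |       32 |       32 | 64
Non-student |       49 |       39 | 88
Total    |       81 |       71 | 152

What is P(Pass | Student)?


P(Pass | Student) = 32/(32+32) = 32/64 = 1/2

P(Pass|Student) = 1/2 ≈ 50.00%


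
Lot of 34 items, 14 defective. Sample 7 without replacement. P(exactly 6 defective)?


Hypergeometric: C(14,6)×C(20,1)/C(34,7)
= 3003×20/5379616 = 1365/122264

P(X=6) = 1365/122264 ≈ 1.12%


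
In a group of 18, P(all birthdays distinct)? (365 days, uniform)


P(all different) = Π(365-i)/365 for i=0..17
= (365/365)×(364/365)×...×(348/365)
= 0.653089

P ≈ 0.6531 ≈ 65.31%


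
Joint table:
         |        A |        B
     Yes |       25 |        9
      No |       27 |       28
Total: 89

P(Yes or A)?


P(Yes∨A) = P(Yes) + P(A) - P(Yes∧A)
= (34 + 52 - 25)/89 = 61/89

P = 61/89 ≈ 68.54%


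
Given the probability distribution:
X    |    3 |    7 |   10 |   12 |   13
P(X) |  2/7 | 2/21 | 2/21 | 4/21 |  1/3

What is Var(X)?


E[X] = 191/21
E[X²] = 2111/21
Var(X) = E[X²] - (E[X])² = 2111/21 - 36481/441 = 7850/441

Var(X) = 7850/441 ≈ 17.8005


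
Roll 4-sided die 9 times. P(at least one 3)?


P(no 3)^9 = (3/4)^9 = 19683/262144
P(≥1) = 1 - 19683/262144 = 242461/262144

P = 242461/262144 ≈ 92.49%


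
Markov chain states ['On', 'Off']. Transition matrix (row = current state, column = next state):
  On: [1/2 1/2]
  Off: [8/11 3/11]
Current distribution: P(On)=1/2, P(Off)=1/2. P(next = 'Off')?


P(next=Off) = Σᵢ P(now=i)×P(i→Off)
= 1/2×1/2 + 1/2×3/11
= 1/4 + 3/22 = 17/44

P = 17/44 ≈ 0.3864


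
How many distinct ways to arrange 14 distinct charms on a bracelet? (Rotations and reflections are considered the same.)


Free circular arrangements: rotations and reflections both identified.
(n-1)!/2 = 13!/2 = 6227020800/2 = 3113510400

3113510400


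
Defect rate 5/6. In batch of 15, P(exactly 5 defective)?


Binomial: P(X=5) = C(15,5)×p^5×(1-p)^10
= 3003 × 3125/7776 × 1/60466176 = 3128125/156728328192

P(X=5) = 3128125/156728328192 ≈ 0.00%


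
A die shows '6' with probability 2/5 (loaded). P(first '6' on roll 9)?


Geometric: P(X=9) = (1-p)^(k-1)×p = (3/5)^8×2/5 = 13122/1953125

P(X=9) = 13122/1953125 ≈ 0.67%


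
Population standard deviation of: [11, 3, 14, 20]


Mean = 48/4 = 12
  (11-12)²=1
  (3-12)²=81
  (14-12)²=4
  (20-12)²=64
Σ(x-μ)² = 150
σ² = 150/4 = 75/2

σ = √(75/2) ≈ 6.1237


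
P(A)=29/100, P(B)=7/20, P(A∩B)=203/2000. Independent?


P(A)×P(B) = 203/2000
P(A∩B) = 203/2000
Equal ✓ → Independent

Yes, independent


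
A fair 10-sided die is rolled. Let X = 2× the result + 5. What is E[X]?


E[die] = (1+10)/2 = 11/2
E[X] = 2×11/2 + 5 = 16

E[X] = 16


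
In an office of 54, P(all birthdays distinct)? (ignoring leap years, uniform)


P(all different) = Π(365-i)/365 for i=0..53
= (365/365)×(364/365)×...×(312/365)
= 0.016123

P ≈ 0.0161 ≈ 1.61%


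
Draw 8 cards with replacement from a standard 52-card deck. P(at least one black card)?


P(not a black card) = 26/52 = 1/2
P(none in 8 draws) = (1/2)^8 = 1/256
P(≥1 black card) = 1 - 1/256 = 255/256

P = 255/256 ≈ 99.61%


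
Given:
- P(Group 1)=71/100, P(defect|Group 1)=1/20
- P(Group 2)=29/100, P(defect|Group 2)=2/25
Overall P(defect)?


P(B) = Σ P(B|Aᵢ)×P(Aᵢ)
  1/20×71/100 = 71/2000
  2/25×29/100 = 29/1250
Sum = 587/10000

P(defect) = 587/10000 ≈ 5.87%


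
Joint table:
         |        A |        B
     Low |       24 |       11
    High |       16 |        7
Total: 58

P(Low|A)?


P(Low|A) = 24/(24+16) = 24/40 = 3/5

P = 3/5 ≈ 60.00%


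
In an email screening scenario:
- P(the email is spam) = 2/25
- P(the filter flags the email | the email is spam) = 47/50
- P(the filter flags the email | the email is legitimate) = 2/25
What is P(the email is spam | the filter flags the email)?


Using Bayes' theorem:
P(A|B) = P(B|A)·P(A) / P(B)

P(the filter flags the email) = 47/50 × 2/25 + 2/25 × 23/25
= 47/625 + 46/625 = 93/625

P(the email is spam|the filter flags the email) = (47/625) / (93/625) = 47/93

P(the email is spam|the filter flags the email) = 47/93 ≈ 50.54%


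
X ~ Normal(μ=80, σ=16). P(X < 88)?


z = (88-80)/16 = 0.5
P(Z < 0.5) = 0.6915

P(X < 88) ≈ 0.6915


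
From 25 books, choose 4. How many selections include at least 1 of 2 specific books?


Complement: C(25,4) - C(23,4) = 12650 - 8855 = 3795

3795


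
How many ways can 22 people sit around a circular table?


Circular arrangements of 22 distinct objects: fix one position to break rotational symmetry.
(n-1)! = 21! = 51090942171709440000

51090942171709440000


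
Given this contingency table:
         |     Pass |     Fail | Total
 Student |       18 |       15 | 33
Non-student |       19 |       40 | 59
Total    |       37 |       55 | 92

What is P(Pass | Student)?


P(Pass | Student) = 18/(18+15) = 18/33 = 6/11

P(Pass|Student) = 6/11 ≈ 54.55%


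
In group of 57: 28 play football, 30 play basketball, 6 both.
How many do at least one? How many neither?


|A∪B| = 28+30-6 = 52
Neither = 57-52 = 5

At least one: 52; Neither: 5


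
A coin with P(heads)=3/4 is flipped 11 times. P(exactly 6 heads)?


Binomial: P(X=6) = C(11,6)×p^6×(1-p)^5
= 462 × 729/4096 × 1/1024 = 168399/2097152

P(X=6) = 168399/2097152 ≈ 8.03%


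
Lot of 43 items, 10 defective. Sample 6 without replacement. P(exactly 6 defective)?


Hypergeometric: C(10,6)×C(33,0)/C(43,6)
= 210×1/6096454 = 15/435461

P(X=6) = 15/435461 ≈ 0.00%


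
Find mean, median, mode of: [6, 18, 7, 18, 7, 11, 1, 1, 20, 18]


Sorted: [1, 1, 6, 7, 7, 11, 18, 18, 18, 20]
Mean = 107/10
Median = 9
Freq: {6: 1, 18: 3, 7: 2, 11: 1, 1: 2, 20: 1}
Mode: [18]

Mean=107/10, Median=9, Mode=18


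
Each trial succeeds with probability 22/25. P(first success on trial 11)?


Geometric: P(X=11) = (1-p)^(k-1)×p = (3/25)^10×22/25 = 1299078/2384185791015625

P(X=11) = 1299078/2384185791015625 ≈ 0.00%


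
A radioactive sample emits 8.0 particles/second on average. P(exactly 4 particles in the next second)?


Poisson(λ=8.0): P(X=4) = e^(-λ)×λ^k/k!
= e^(-8.0) × 8.0^4 / 4!
≈ 0.0003354626279 × 4096 / 24 ≈ 0.057252

P(X=4) ≈ 0.057252 ≈ 5.73%


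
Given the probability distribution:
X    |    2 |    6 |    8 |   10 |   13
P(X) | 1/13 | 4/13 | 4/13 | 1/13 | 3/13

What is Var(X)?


E[X] = 107/13
E[X²] = 1011/13
Var(X) = E[X²] - (E[X])² = 1011/13 - 11449/169 = 1694/169

Var(X) = 1694/169 ≈ 10.0237


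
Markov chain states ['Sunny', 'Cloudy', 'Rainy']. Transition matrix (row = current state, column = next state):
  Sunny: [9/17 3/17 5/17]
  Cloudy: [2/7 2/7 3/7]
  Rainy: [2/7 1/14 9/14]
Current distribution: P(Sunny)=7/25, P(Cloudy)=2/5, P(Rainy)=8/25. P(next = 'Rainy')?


P(next=Rainy) = Σᵢ P(now=i)×P(i→Rainy)
= 7/25×5/17 + 2/5×3/7 + 8/25×9/14
= 7/85 + 6/35 + 36/175 = 1367/2975

P = 1367/2975 ≈ 0.4595


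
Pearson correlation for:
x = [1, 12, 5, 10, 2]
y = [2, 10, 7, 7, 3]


n=5, Σx=30, Σy=29, Σxy=233, Σx²=274, Σy²=211
r = (5×233 - 30×29)/√((5×274 - 30²)(5×211 - 29²))
= 295/√(470×214) = 295/√100580 ≈ 295/317.1435 ≈ 0.9302

r ≈ 0.9302


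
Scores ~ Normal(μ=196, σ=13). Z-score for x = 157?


z = (x - μ)/σ = (157 - 196)/13 = -3.0

z = -3.0


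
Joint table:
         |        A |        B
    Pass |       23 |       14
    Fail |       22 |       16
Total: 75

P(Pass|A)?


P(Pass|A) = 23/(23+22) = 23/45

P = 23/45 ≈ 51.11%


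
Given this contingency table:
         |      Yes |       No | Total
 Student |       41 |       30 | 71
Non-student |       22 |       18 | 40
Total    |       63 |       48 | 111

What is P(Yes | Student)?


P(Yes | Student) = 41/(41+30) = 41/71

P(Yes|Student) = 41/71 ≈ 57.75%


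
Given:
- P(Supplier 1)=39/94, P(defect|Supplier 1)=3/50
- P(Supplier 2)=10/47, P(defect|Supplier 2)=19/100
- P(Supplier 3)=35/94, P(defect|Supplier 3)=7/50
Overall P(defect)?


P(B) = Σ P(B|Aᵢ)×P(Aᵢ)
  3/50×39/94 = 117/4700
  19/100×10/47 = 19/470
  7/50×35/94 = 49/940
Sum = 138/1175

P(defect) = 138/1175 ≈ 11.74%


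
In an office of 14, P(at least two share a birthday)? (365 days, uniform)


P(all different) = Π(365-i)/365 for i=0..13
= 0.776897
P(match) = 1 - 0.776897 = 0.223103

P ≈ 0.2231 ≈ 22.31%


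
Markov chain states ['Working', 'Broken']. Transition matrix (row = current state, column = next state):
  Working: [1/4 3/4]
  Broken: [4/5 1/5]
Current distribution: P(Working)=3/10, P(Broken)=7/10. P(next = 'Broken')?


P(next=Broken) = Σᵢ P(now=i)×P(i→Broken)
= 3/10×3/4 + 7/10×1/5
= 9/40 + 7/50 = 73/200

P = 73/200 ≈ 0.3650


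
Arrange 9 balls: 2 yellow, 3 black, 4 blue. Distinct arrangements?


9!/(2!×3!×4!) = 1260

1260


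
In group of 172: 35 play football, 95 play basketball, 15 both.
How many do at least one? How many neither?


|A∪B| = 35+95-15 = 115
Neither = 172-115 = 57

At least one: 115; Neither: 57


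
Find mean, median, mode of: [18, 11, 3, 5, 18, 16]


Sorted: [3, 5, 11, 16, 18, 18]
Mean = 71/6
Median = 27/2
Freq: {18: 2, 11: 1, 3: 1, 5: 1, 16: 1}
Mode: [18]

Mean=71/6, Median=27/2, Mode=18


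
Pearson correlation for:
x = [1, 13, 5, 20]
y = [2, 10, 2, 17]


n=4, Σx=39, Σy=31, Σxy=482, Σx²=595, Σy²=397
r = (4×482 - 39×31)/√((4×595 - 39²)(4×397 - 31²))
= 719/√(859×627) = 719/√538593 ≈ 719/733.8890 ≈ 0.9797

r ≈ 0.9797


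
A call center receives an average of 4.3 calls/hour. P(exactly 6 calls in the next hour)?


Poisson(λ=4.3): P(X=6) = e^(-λ)×λ^k/k!
= e^(-4.3) × 4.3^6 / 6!
≈ 0.01356855901 × 6321.363049 / 720 ≈ 0.119127

P(X=6) ≈ 0.119127 ≈ 11.91%


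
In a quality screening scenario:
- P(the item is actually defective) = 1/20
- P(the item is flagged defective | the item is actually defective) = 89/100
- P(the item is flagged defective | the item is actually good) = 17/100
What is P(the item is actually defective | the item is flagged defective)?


Using Bayes' theorem:
P(A|B) = P(B|A)·P(A) / P(B)

P(the item is flagged defective) = 89/100 × 1/20 + 17/100 × 19/20
= 89/2000 + 323/2000 = 103/500

P(the item is actually defective|the item is flagged defective) = (89/2000) / (103/500) = 89/412

P(the item is actually defective|the item is flagged defective) = 89/412 ≈ 21.60%


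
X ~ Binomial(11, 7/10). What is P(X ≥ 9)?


P(X ≥ 9) = Σ P(X=i) for i=9..11
P(X=9) = 3995007093/20000000000
P(X=10) = 9321683217/100000000000
P(X=11) = 1977326743/100000000000
Sum = 1250961817/4000000000

P(X ≥ 9) = 1250961817/4000000000 ≈ 31.27%


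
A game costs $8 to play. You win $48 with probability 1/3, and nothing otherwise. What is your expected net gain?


E[gain] = (48-8)×1/3 + (-8)×2/3
= 40/3 - 16/3 = 8

Expected net gain = $8 ≈ $8.00


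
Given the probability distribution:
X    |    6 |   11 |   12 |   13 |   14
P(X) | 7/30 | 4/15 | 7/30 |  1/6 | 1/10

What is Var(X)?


E[X] = 107/10
E[X²] = 3661/30
Var(X) = E[X²] - (E[X])² = 3661/30 - 11449/100 = 2263/300

Var(X) = 2263/300 ≈ 7.5433


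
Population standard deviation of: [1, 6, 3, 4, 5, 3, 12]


Mean = 34/7
  (1-34/7)²=729/49
  (6-34/7)²=64/49
  (3-34/7)²=169/49
  (4-34/7)²=36/49
  (5-34/7)²=1/49
  (3-34/7)²=169/49
  (12-34/7)²=2500/49
Σ(x-μ)² = 524/7
σ² = (524/7)/7 = 524/49

σ = √(524/49) ≈ 3.2701


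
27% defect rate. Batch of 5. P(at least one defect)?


P(all good) = (73/100)^5 = 2073071593/10000000000
P(≥1 defect) = 7926928407/10000000000

P = 7926928407/10000000000 ≈ 79.27%


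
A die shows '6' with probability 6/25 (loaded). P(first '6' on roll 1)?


Geometric: P(X=1) = (1-p)^(k-1)×p = (19/25)^0×6/25 = 6/25

P(X=1) = 6/25 ≈ 24.00%


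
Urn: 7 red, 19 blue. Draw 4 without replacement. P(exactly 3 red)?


Hypergeometric: C(7,3)×C(19,1)/C(26,4)
= 35×19/14950 = 133/2990

P(X=3) = 133/2990 ≈ 4.45%


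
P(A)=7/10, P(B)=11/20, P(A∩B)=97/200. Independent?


P(A)×P(B) = 77/200
P(A∩B) = 97/200
Not equal → NOT independent

No, not independent


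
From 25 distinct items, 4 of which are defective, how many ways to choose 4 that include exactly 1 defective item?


Choose 1 of the 4 defective items and 3 of the other 21 items:
C(4,1)×C(21,3) = 4×1330 = 5320

5320


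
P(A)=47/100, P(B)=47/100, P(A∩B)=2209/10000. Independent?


P(A)×P(B) = 2209/10000
P(A∩B) = 2209/10000
Equal ✓ → Independent

Yes, independent


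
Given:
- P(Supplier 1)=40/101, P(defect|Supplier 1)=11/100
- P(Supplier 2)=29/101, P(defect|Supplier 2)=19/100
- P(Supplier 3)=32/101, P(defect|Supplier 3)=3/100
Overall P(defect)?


P(B) = Σ P(B|Aᵢ)×P(Aᵢ)
  11/100×40/101 = 22/505
  19/100×29/101 = 551/10100
  3/100×32/101 = 24/2525
Sum = 1087/10100

P(defect) = 1087/10100 ≈ 10.76%


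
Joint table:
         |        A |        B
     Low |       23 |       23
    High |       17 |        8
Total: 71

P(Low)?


P(Low) = (23+23)/71 = 46/71

P(Low) = 46/71 ≈ 64.79%


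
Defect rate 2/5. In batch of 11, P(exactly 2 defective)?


Binomial: P(X=2) = C(11,2)×p^2×(1-p)^9
= 55 × 4/25 × 19683/1953125 = 866052/9765625

P(X=2) = 866052/9765625 ≈ 8.87%


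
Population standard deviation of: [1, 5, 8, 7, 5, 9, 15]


Mean = 50/7
  (1-50/7)²=1849/49
  (5-50/7)²=225/49
  (8-50/7)²=36/49
  (7-50/7)²=1/49
  (5-50/7)²=225/49
  (9-50/7)²=169/49
  (15-50/7)²=3025/49
Σ(x-μ)² = 790/7
σ² = (790/7)/7 = 790/49

σ = √(790/49) ≈ 4.0153


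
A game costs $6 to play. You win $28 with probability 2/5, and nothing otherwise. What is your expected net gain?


E[gain] = (28-6)×2/5 + (-6)×3/5
= 44/5 - 18/5 = 26/5

Expected net gain = $26/5 ≈ $5.20


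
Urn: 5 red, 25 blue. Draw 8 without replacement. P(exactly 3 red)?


Hypergeometric: C(5,3)×C(25,5)/C(30,8)
= 10×53130/5852925 = 308/3393

P(X=3) = 308/3393 ≈ 9.08%


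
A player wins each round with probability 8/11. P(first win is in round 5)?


Geometric: P(X=5) = (1-p)^(k-1)×p = (3/11)^4×8/11 = 648/161051

P(X=5) = 648/161051 ≈ 0.40%


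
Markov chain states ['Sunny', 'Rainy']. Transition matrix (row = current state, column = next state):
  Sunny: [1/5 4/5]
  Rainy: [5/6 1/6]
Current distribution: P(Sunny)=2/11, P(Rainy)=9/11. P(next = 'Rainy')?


P(next=Rainy) = Σᵢ P(now=i)×P(i→Rainy)
= 2/11×4/5 + 9/11×1/6
= 8/55 + 3/22 = 31/110

P = 31/110 ≈ 0.2818


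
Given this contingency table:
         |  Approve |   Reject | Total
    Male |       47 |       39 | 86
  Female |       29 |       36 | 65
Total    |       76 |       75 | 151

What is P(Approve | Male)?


P(Approve | Male) = 47/(47+39) = 47/86

P(Approve|Male) = 47/86 ≈ 54.65%


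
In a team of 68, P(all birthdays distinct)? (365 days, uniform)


P(all different) = Π(365-i)/365 for i=0..67
= (365/365)×(364/365)×...×(298/365)
= 0.001274

P ≈ 0.0013 ≈ 0.13%


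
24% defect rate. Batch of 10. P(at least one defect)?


P(all good) = (19/25)^10 = 6131066257801/95367431640625
P(≥1 defect) = 89236365382824/95367431640625

P = 89236365382824/95367431640625 ≈ 93.57%


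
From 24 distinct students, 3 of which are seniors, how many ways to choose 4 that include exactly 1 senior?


Choose 1 of the 3 seniors and 3 of the other 21 students:
C(3,1)×C(21,3) = 3×1330 = 3990

3990


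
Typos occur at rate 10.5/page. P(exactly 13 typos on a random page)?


Poisson(λ=10.5): P(X=13) = e^(-λ)×λ^k/k!
= e^(-10.5) × 10.5^13 / 13!
≈ 2.753644935e-05 × 1.88564914232e+13 / 6227020800 ≈ 0.083385

P(X=13) ≈ 0.083385 ≈ 8.34%


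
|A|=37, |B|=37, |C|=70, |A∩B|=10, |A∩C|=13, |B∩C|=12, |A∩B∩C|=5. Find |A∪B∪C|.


|A∪B∪C| = 37+37+70-10-13-12+5 = 114

|A∪B∪C| = 114


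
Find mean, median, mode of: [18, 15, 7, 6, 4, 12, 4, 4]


Sorted: [4, 4, 4, 6, 7, 12, 15, 18]
Mean = 70/8 = 35/4
Median = 13/2
Freq: {18: 1, 15: 1, 7: 1, 6: 1, 4: 3, 12: 1}
Mode: [4]

Mean=35/4, Median=13/2, Mode=4


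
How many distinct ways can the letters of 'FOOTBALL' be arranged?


Letters: 8, freq: {'F': 1, 'O': 2, 'T': 1, 'B': 1, 'A': 1, 'L': 2}
8!/(1!×2!×1!×1!×1!×2!) = 40320/4 = 10080

10080


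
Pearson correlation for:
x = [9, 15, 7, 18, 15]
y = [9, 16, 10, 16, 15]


n=5, Σx=64, Σy=66, Σxy=904, Σx²=904, Σy²=918
r = (5×904 - 64×66)/√((5×904 - 64²)(5×918 - 66²))
= 296/√(424×234) = 296/√99216 ≈ 296/314.9857 ≈ 0.9397

r ≈ 0.9397


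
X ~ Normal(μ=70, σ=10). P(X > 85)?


z = (85-70)/10 = 1.5
P(X > 85) = 1 - P(Z ≤ 1.5) = 1 - 0.9332 = 0.0668

P(X > 85) ≈ 0.0668


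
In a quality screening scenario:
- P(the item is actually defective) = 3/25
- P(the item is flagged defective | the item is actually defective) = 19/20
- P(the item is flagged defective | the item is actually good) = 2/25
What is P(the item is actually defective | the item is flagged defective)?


Using Bayes' theorem:
P(A|B) = P(B|A)·P(A) / P(B)

P(the item is flagged defective) = 19/20 × 3/25 + 2/25 × 22/25
= 57/500 + 44/625 = 461/2500

P(the item is actually defective|the item is flagged defective) = (57/500) / (461/2500) = 285/461

P(the item is actually defective|the item is flagged defective) = 285/461 ≈ 61.82%


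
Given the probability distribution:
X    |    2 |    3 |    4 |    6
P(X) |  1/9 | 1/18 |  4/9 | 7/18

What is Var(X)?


E[X] = 9/2
E[X²] = 397/18
Var(X) = E[X²] - (E[X])² = 397/18 - 81/4 = 65/36

Var(X) = 65/36 ≈ 1.8056


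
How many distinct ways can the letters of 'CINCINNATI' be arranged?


Letters: 10, freq: {'C': 2, 'I': 3, 'N': 3, 'A': 1, 'T': 1}
10!/(2!×3!×3!×1!×1!) = 3628800/72 = 50400

50400


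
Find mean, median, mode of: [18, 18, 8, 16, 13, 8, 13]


Sorted: [8, 8, 13, 13, 16, 18, 18]
Mean = 94/7
Median = 13
Freq: {18: 2, 8: 2, 16: 1, 13: 2}
Mode: [8, 13, 18]

Mean=94/7, Median=13, Mode=[8, 13, 18]


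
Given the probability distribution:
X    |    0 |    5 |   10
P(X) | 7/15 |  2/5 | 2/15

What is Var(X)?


E[X] = 10/3
E[X²] = 70/3
Var(X) = E[X²] - (E[X])² = 70/3 - 100/9 = 110/9

Var(X) = 110/9 ≈ 12.2222


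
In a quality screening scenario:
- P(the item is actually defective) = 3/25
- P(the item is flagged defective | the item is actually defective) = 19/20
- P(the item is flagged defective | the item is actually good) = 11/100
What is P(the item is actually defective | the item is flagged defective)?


Using Bayes' theorem:
P(A|B) = P(B|A)·P(A) / P(B)

P(the item is flagged defective) = 19/20 × 3/25 + 11/100 × 22/25
= 57/500 + 121/1250 = 527/2500

P(the item is actually defective|the item is flagged defective) = (57/500) / (527/2500) = 285/527

P(the item is actually defective|the item is flagged defective) = 285/527 ≈ 54.08%


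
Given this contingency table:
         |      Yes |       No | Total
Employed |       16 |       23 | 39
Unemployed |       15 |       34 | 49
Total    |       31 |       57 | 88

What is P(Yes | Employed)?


P(Yes | Employed) = 16/(16+23) = 16/39

P(Yes|Employed) = 16/39 ≈ 41.03%


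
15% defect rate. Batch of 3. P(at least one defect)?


P(all good) = (17/20)^3 = 4913/8000
P(≥1 defect) = 3087/8000

P = 3087/8000 ≈ 38.59%


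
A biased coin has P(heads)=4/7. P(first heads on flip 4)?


Geometric: P(X=4) = (1-p)^(k-1)×p = (3/7)^3×4/7 = 108/2401

P(X=4) = 108/2401 ≈ 4.50%


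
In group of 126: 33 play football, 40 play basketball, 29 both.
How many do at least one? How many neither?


|A∪B| = 33+40-29 = 44
Neither = 126-44 = 82

At least one: 44; Neither: 82


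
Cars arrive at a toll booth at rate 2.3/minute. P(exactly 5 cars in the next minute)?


Poisson(λ=2.3): P(X=5) = e^(-λ)×λ^k/k!
= e^(-2.3) × 2.3^5 / 5!
≈ 0.1002588437 × 64.36343 / 120 ≈ 0.053775

P(X=5) ≈ 0.053775 ≈ 5.38%


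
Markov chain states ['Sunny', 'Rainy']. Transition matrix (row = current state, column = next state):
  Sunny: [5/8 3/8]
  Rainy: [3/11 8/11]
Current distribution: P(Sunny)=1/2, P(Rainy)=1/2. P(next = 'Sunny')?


P(next=Sunny) = Σᵢ P(now=i)×P(i→Sunny)
= 1/2×5/8 + 1/2×3/11
= 5/16 + 3/22 = 79/176

P = 79/176 ≈ 0.4489


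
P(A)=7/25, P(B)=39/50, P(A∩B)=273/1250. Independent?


P(A)×P(B) = 273/1250
P(A∩B) = 273/1250
Equal ✓ → Independent

Yes, independent


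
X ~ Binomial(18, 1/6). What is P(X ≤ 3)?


P(X ≤ 3) = Σ P(X=i) for i=0..3
P(X=0) = 3814697265625/101559956668416
P(X=1) = 762939453125/5642219814912
P(X=2) = 2593994140625/11284439629824
P(X=3) = 518798828125/2115832430592
Sum = 16448974609375/25389989167104

P(X ≤ 3) = 16448974609375/25389989167104 ≈ 64.79%


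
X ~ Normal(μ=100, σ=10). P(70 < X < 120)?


z₁=(70-100)/10=-3.0, z₂=(120-100)/10=2.0
P = Φ(2.0) - Φ(-3.0) = 0.977250 - 0.001350 = 0.975900 ≈ 0.9759

P(70 < X < 120) ≈ 0.9759


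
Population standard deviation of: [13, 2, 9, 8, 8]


Mean = 40/5 = 8
  (13-8)²=25
  (2-8)²=36
  (9-8)²=1
  (8-8)²=0
  (8-8)²=0
Σ(x-μ)² = 62
σ² = 62/5

σ = √(62/5) ≈ 3.5214


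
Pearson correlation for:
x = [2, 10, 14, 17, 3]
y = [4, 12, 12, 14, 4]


n=5, Σx=46, Σy=46, Σxy=546, Σx²=598, Σy²=516
r = (5×546 - 46×46)/√((5×598 - 46²)(5×516 - 46²))
= 614/√(874×464) = 614/√405536 ≈ 614/636.8171 ≈ 0.9642

r ≈ 0.9642


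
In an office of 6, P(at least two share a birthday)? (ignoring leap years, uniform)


P(all different) = Π(365-i)/365 for i=0..5
= 0.959538
P(match) = 1 - 0.959538 = 0.040462

P ≈ 0.0405 ≈ 4.05%


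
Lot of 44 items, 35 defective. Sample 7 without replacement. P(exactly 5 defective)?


Hypergeometric: C(35,5)×C(9,2)/C(44,7)
= 324632×36/38320568 = 132804/435461

P(X=5) = 132804/435461 ≈ 30.50%


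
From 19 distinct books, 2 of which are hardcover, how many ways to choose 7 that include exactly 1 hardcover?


Choose 1 of the 2 hardcovers and 6 of the other 17 books:
C(2,1)×C(17,6) = 2×12376 = 24752

24752


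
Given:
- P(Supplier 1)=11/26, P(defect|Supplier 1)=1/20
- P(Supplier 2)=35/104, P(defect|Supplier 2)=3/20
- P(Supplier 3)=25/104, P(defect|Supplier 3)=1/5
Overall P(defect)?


P(B) = Σ P(B|Aᵢ)×P(Aᵢ)
  1/20×11/26 = 11/520
  3/20×35/104 = 21/416
  1/5×25/104 = 5/104
Sum = 249/2080

P(defect) = 249/2080 ≈ 11.97%


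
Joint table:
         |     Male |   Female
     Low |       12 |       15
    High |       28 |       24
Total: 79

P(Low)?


P(Low) = (12+15)/79 = 27/79

P(Low) = 27/79 ≈ 34.18%


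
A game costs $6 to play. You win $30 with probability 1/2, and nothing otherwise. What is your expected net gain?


E[gain] = (30-6)×1/2 + (-6)×1/2
= 12 - 3 = 9

Expected net gain = $9 ≈ $9.00


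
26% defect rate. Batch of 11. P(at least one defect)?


P(all good) = (37/50)^11 = 177917621779460413/4882812500000000000
P(≥1 defect) = 4704894878220539587/4882812500000000000

P = 4704894878220539587/4882812500000000000 ≈ 96.36%


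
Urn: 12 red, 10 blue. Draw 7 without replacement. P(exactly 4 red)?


Hypergeometric: C(12,4)×C(10,3)/C(22,7)
= 495×120/170544 = 225/646

P(X=4) = 225/646 ≈ 34.83%


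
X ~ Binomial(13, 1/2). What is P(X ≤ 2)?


P(X ≤ 2) = Σ P(X=i) for i=0..2
P(X=0) = 1/8192
P(X=1) = 13/8192
P(X=2) = 39/4096
Sum = 23/2048

P(X ≤ 2) = 23/2048 ≈ 1.12%


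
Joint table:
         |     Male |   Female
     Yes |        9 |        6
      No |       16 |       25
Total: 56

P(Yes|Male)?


P(Yes|Male) = 9/(9+16) = 9/25

P = 9/25 ≈ 36.00%


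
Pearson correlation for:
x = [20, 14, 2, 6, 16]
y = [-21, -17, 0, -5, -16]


n=5, Σx=58, Σy=-59, Σxy=-944, Σx²=892, Σy²=1011
r = (5×(-944) - 58×(-59))/√((5×892 - 58²)(5×1011 - (-59)²))
= -1298/√(1096×1574) = -1298/√1725104 ≈ -1298/1313.4321 ≈ -0.9883

r ≈ -0.9883


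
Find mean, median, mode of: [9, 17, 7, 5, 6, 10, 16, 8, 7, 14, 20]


Sorted: [5, 6, 7, 7, 8, 9, 10, 14, 16, 17, 20]
Mean = 119/11
Median = 9
Freq: {9: 1, 17: 1, 7: 2, 5: 1, 6: 1, 10: 1, 16: 1, 8: 1, 14: 1, 20: 1}
Mode: [7]

Mean=119/11, Median=9, Mode=7


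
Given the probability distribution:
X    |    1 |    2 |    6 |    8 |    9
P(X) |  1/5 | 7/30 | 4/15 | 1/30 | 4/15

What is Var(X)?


E[X] = 74/15
E[X²] = 517/15
Var(X) = E[X²] - (E[X])² = 517/15 - 5476/225 = 2279/225

Var(X) = 2279/225 ≈ 10.1289


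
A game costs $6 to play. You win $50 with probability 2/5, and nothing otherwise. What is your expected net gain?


E[gain] = (50-6)×2/5 + (-6)×3/5
= 88/5 - 18/5 = 14

Expected net gain = $14 ≈ $14.00


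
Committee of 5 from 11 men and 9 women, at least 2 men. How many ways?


Count by #men:
  2M,3W: C(11,2)×C(9,3)=4620
  3M,2W: C(11,3)×C(9,2)=5940
  4M,1W: C(11,4)×C(9,1)=2970
  5M,0W: C(11,5)×C(9,0)=462
Total = 13992

13992


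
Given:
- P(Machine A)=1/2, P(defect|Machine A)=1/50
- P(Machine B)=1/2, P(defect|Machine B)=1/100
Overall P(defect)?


P(B) = Σ P(B|Aᵢ)×P(Aᵢ)
  1/50×1/2 = 1/100
  1/100×1/2 = 1/200
Sum = 3/200

P(defect) = 3/200 ≈ 1.50%


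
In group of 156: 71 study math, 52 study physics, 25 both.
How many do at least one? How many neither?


|A∪B| = 71+52-25 = 98
Neither = 156-98 = 58

At least one: 98; Neither: 58


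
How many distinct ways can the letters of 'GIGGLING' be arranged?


Letters: 8, freq: {'G': 4, 'I': 2, 'L': 1, 'N': 1}
8!/(4!×2!×1!×1!) = 40320/48 = 840

840


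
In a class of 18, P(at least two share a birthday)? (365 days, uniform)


P(all different) = Π(365-i)/365 for i=0..17
= 0.653089
P(match) = 1 - 0.653089 = 0.346911

P ≈ 0.3469 ≈ 34.69%


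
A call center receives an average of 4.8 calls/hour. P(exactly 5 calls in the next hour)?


Poisson(λ=4.8): P(X=5) = e^(-λ)×λ^k/k!
= e^(-4.8) × 4.8^5 / 5!
≈ 0.008229747049 × 2548.03968 / 120 ≈ 0.174748

P(X=5) ≈ 0.174748 ≈ 17.47%


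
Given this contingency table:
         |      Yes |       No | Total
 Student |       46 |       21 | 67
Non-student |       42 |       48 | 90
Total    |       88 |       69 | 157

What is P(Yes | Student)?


P(Yes | Student) = 46/(46+21) = 46/67

P(Yes|Student) = 46/67 ≈ 68.66%


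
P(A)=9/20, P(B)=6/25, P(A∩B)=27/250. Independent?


P(A)×P(B) = 27/250
P(A∩B) = 27/250
Equal ✓ → Independent

Yes, independent


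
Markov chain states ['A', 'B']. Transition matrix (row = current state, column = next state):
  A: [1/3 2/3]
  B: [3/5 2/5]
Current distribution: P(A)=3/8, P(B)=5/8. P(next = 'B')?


P(next=B) = Σᵢ P(now=i)×P(i→B)
= 3/8×2/3 + 5/8×2/5
= 1/4 + 1/4 = 1/2

P = 1/2 ≈ 0.5000


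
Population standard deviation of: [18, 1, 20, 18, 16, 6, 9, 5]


Mean = 93/8
  (18-93/8)²=2601/64
  (1-93/8)²=7225/64
  (20-93/8)²=4489/64
  (18-93/8)²=2601/64
  (16-93/8)²=1225/64
  (6-93/8)²=2025/64
  (9-93/8)²=441/64
  (5-93/8)²=2809/64
Σ(x-μ)² = 2927/8
σ² = (2927/8)/8 = 2927/64

σ = √(2927/64) ≈ 6.7627


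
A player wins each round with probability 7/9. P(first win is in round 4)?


Geometric: P(X=4) = (1-p)^(k-1)×p = (2/9)^3×7/9 = 56/6561

P(X=4) = 56/6561 ≈ 0.85%


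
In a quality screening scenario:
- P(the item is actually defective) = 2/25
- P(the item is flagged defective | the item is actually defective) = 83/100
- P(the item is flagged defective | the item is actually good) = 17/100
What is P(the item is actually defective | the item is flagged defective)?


Using Bayes' theorem:
P(A|B) = P(B|A)·P(A) / P(B)

P(the item is flagged defective) = 83/100 × 2/25 + 17/100 × 23/25
= 83/1250 + 391/2500 = 557/2500

P(the item is actually defective|the item is flagged defective) = (83/1250) / (557/2500) = 166/557

P(the item is actually defective|the item is flagged defective) = 166/557 ≈ 29.80%


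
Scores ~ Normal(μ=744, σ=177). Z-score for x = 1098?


z = (x - μ)/σ = (1098 - 744)/177 = 2.0

z = 2.0


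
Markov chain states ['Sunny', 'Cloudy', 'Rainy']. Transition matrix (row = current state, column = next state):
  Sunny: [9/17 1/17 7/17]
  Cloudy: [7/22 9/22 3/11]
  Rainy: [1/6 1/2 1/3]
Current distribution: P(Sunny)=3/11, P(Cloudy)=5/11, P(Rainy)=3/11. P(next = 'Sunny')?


P(next=Sunny) = Σᵢ P(now=i)×P(i→Sunny)
= 3/11×9/17 + 5/11×7/22 + 3/11×1/6
= 27/187 + 35/242 + 1/22 = 688/2057

P = 688/2057 ≈ 0.3345


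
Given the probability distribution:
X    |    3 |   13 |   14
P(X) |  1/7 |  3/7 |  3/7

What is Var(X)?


E[X] = 12
E[X²] = 1104/7
Var(X) = E[X²] - (E[X])² = 1104/7 - 144 = 96/7

Var(X) = 96/7 ≈ 13.7143


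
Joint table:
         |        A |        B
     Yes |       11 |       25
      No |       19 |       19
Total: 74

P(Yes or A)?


P(Yes∨A) = P(Yes) + P(A) - P(Yes∧A)
= (36 + 30 - 11)/74 = 55/74

P = 55/74 ≈ 74.32%


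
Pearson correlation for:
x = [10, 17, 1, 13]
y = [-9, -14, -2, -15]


n=4, Σx=41, Σy=-40, Σxy=-525, Σx²=559, Σy²=506
r = (4×(-525) - 41×(-40))/√((4×559 - 41²)(4×506 - (-40)²))
= -460/√(555×424) = -460/√235320 ≈ -460/485.0979 ≈ -0.9483

r ≈ -0.9483


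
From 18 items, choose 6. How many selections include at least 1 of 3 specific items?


Complement: C(18,6) - C(15,6) = 18564 - 5005 = 13559

13559


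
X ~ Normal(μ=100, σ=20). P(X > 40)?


z = (40-100)/20 = -3.0
P(X > 40) = 1 - P(Z ≤ -3.0) = 1 - 0.0013 = 0.9987

P(X > 40) ≈ 0.9987


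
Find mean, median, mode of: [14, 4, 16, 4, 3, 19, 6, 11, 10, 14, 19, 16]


Sorted: [3, 4, 4, 6, 10, 11, 14, 14, 16, 16, 19, 19]
Mean = 136/12 = 34/3
Median = 25/2
Freq: {14: 2, 4: 2, 16: 2, 3: 1, 19: 2, 6: 1, 11: 1, 10: 1}
Mode: [4, 14, 16, 19]

Mean=34/3, Median=25/2, Mode=[4, 14, 16, 19]
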